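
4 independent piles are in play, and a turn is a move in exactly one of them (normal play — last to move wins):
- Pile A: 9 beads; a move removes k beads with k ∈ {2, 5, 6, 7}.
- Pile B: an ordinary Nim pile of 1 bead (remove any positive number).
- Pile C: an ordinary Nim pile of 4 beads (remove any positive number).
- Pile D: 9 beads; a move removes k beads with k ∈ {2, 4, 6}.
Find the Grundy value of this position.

Build the Grundy sequence for pile A with g(k) = mex{g(k−s) : s ∈ {2, 5, 6, 7}, s ≤ k}:
k:     0  1  2  3  4  5  6  7  8  9
g(k):  0  0  1  1  0  2  1  3  2  2
So g(9) = 2.
Pile B is a plain Nim pile of size 1, so its Grundy value is 1.
Pile C is a plain Nim pile of size 4, so its Grundy value is 4.
Grundy values for pile D (subtraction set {2, 4, 6}):
g(0) = mex{} = 0
g(1) = mex{} = 0
g(2) = mex{0} = 1
g(3) = mex{0} = 1
g(4) = mex{0,1} = 2
g(5) = mex{0,1} = 2
g(6) = mex{0,1,2} = 3
g(7) = mex{0,1,2} = 3
g(8) = mex{1,2,3} = 0
g(9) = mex{1,2,3} = 0
So g(9) = 0.
By the Sprague-Grundy theorem, the Grundy value of a sum of independent games is the XOR of the component values.
Combined value = 2 ⊕ 1 ⊕ 4 ⊕ 0 = 7.

7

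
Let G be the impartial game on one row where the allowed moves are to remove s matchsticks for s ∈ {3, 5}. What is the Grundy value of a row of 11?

Build the Grundy sequence with g(k) = mex{g(k−s) : s ∈ {3, 5}, s ≤ k}:
g(0) = mex{} = 0
g(1) = mex{} = 0
g(2) = mex{} = 0
g(3) = mex{0} = 1
g(4) = mex{0} = 1
g(5) = mex{0} = 1
g(6) = mex{0,1} = 2
g(7) = mex{0,1} = 2
g(8) = mex{1} = 0
g(9) = mex{1,2} = 0
g(10) = mex{1,2} = 0
g(11) = mex{0,2} = 1
So g(11) = 1.

1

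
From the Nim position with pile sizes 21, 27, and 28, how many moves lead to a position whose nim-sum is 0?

3

Nim-sum: 21 ^ 27 ^ 28 = 18.
The overall nim-sum is X = 18. A pile of size p has a winning move iff p XOR X < p (reduce it to p XOR X).
  21: 21 XOR 18 = 7 < 21 — winning move (to 7).
  27: 27 XOR 18 = 9 < 27 — winning move (to 9).
  28: 28 XOR 18 = 14 < 28 — winning move (to 14).
That gives 3 winning moves.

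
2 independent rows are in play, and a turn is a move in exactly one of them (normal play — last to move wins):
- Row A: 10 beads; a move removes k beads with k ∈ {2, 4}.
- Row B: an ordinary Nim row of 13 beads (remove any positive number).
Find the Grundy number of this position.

15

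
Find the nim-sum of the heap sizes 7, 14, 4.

13

Write each in binary and XOR column by column:
  0111  (7)
  1110  (14)
  0100  (4)
  ----
  1101  (13)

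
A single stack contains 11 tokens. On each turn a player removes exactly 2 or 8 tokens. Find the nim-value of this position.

Build the Grundy sequence with g(k) = mex{g(k−s) : s ∈ {2, 8}, s ≤ k}:
k:     0  1  2  3  4  5  6  7  8  9 10 11
g(k):  0  0  1  1  0  0  1  1  2  2  0  0
So g(11) = 0.

0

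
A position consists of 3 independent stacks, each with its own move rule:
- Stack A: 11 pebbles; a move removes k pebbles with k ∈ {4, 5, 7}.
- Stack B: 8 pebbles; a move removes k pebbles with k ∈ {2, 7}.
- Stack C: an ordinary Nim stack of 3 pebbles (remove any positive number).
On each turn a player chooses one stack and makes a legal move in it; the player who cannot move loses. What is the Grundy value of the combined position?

Grundy values for stack A (subtraction set {4, 5, 7}):
g(0) = mex{} = 0
g(1) = mex{} = 0
g(2) = mex{} = 0
g(3) = mex{} = 0
g(4) = mex{0} = 1
g(5) = mex{0} = 1
g(6) = mex{0} = 1
g(7) = mex{0} = 1
g(8) = mex{0,1} = 2
g(9) = mex{0,1} = 2
g(10) = mex{0,1} = 2
g(11) = mex{1} = 0
So g(11) = 0.
For stack B, compute g(0), g(1), … with moves {2, 7}:
g(0) = mex{} = 0
g(1) = mex{} = 0
g(2) = mex{0} = 1
g(3) = mex{0} = 1
g(4) = mex{1} = 0
g(5) = mex{1} = 0
g(6) = mex{0} = 1
g(7) = mex{0} = 1
g(8) = mex{0,1} = 2
So g(8) = 2.
Stack C is a plain Nim stack of size 3, so its Grundy value is 3.
The value of a disjunctive sum is the nim-sum of the parts.
Combined value = 0 XOR 2 XOR 3 = 1.

1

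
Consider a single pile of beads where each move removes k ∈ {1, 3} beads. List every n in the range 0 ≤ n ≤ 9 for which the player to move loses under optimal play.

0, 2, 4, 6, 8

Grundy values for subtraction set {1, 3}:
k:     0  1  2  3  4  5  6  7  8  9
g(k):  0  1  0  1  0  1  0  1  0  1
The P-positions (g = 0) in 0..9 are 0, 2, 4, 6, 8.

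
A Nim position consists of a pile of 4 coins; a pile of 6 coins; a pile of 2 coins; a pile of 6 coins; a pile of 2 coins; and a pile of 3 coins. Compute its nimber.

Nim-sum: 4 XOR 6 XOR 2 XOR 6 XOR 2 XOR 3 = 7.

7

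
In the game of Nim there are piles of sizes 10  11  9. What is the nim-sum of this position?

8

Bitwise XOR of the heap sizes:
  1010  (10)
  1011  (11)
  1001  (9)
  ----
  1000  (8)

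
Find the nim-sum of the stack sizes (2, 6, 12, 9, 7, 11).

In binary:
  0010  (2)
  0110  (6)
  1100  (12)
  1001  (9)
  0111  (7)
  1011  (11)
  ----
  1101  (13)

13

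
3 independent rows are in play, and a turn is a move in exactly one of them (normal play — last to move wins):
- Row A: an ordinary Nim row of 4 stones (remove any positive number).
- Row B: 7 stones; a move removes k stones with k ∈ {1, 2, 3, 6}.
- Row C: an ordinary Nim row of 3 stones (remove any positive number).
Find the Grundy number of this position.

4

Row A is a plain Nim row of size 4, so its Grundy value is 4.
Build the Grundy sequence for row B with g(k) = mex{g(k−s) : s ∈ {1, 2, 3, 6}, s ≤ k}:
g(0) = mex{} = 0
g(1) = mex{0} = 1
g(2) = mex{0,1} = 2
g(3) = mex{0,1,2} = 3
g(4) = mex{1,2,3} = 0
g(5) = mex{0,2,3} = 1
g(6) = mex{0,1,3} = 2
g(7) = mex{0,1,2} = 3
So g(7) = 3.
Row C is a plain Nim row of size 3, so its Grundy value is 3.
The value of a disjunctive sum is the nim-sum of the parts.
Combined value = 4 XOR 3 XOR 3 = 4.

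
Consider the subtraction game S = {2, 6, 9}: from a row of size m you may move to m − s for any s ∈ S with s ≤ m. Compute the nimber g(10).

1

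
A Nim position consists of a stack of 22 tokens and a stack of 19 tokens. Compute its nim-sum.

5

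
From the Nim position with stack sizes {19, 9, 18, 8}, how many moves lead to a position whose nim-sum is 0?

0

Write each in binary and XOR column by column:
  10011  (19)
  01001  (9)
  10010  (18)
  01000  (8)
  -----
  00000  (0)
The nim-sum is already 0, so every move leaves a nonzero nim-sum — there are no winning moves.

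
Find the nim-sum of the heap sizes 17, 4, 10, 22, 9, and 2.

2

Compute the nim-sum pairwise:
17 ⊕ 4 = 21
21 ⊕ 10 = 31
31 ⊕ 22 = 9
9 ⊕ 9 = 0
0 ⊕ 2 = 2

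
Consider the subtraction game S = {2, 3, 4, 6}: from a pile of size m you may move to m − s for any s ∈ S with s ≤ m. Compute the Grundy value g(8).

Grundy values for subtraction set {2, 3, 4, 6}:
k:     0  1  2  3  4  5  6  7  8
g(k):  0  0  1  1  2  2  3  3  0
So g(8) = 0.

0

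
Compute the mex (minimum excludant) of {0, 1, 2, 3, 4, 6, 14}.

5

The values 0, 1, 2, 3, 4 are all present; 5 is the first non-negative integer missing from the set.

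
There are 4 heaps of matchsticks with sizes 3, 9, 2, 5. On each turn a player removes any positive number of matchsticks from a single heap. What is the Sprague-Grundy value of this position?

13

Compute the nim-sum pairwise:
3 ^ 9 = 10
10 ^ 2 = 8
8 ^ 5 = 13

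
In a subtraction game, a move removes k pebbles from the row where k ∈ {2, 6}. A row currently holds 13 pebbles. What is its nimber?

0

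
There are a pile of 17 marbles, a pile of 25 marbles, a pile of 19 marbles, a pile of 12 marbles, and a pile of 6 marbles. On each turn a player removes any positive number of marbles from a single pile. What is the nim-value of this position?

17

Compute the nim-sum pairwise:
17 ⊕ 25 = 8
8 ⊕ 19 = 27
27 ⊕ 12 = 23
23 ⊕ 6 = 17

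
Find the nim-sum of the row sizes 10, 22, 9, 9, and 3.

Nim-sum: 10 ⊕ 22 ⊕ 9 ⊕ 9 ⊕ 3 = 31.

31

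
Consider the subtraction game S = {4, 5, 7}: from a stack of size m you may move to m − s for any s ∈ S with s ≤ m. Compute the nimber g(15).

1

Grundy values for subtraction set {4, 5, 7}:
k:     0  1  2  3  4  5  6  7  8  9 10 11 12 13 14 15
g(k):  0  0  0  0  1  1  1  1  2  2  2  0  0  0  0  1
So g(15) = 1.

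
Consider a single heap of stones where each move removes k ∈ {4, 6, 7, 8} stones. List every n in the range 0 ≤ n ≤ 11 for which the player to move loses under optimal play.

Compute g(0), g(1), … for moves {4, 6, 7, 8}:
g(0) = mex{} = 0
g(1) = mex{} = 0
g(2) = mex{} = 0
g(3) = mex{} = 0
g(4) = mex{0} = 1
g(5) = mex{0} = 1
g(6) = mex{0} = 1
g(7) = mex{0} = 1
g(8) = mex{0,1} = 2
g(9) = mex{0,1} = 2
g(10) = mex{0,1} = 2
g(11) = mex{0,1} = 2
The P-positions (g = 0) in 0..11 are 0, 1, 2, 3.

0, 1, 2, 3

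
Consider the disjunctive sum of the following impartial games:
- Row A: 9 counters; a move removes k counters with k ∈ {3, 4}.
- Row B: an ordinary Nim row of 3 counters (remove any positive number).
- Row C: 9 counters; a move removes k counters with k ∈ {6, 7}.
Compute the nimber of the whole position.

Build the Grundy sequence for row A with g(k) = mex{g(k−s) : s ∈ {3, 4}, s ≤ k}:
k:     0  1  2  3  4  5  6  7  8  9
g(k):  0  0  0  1  1  1  2  0  0  0
So g(9) = 0.
Row B is a plain Nim row of size 3, so its Grundy value is 3.
Build the Grundy sequence for row C with g(k) = mex{g(k−s) : s ∈ {6, 7}, s ≤ k}:
g(0) = mex{} = 0
g(1) = mex{} = 0
g(2) = mex{} = 0
g(3) = mex{} = 0
g(4) = mex{} = 0
g(5) = mex{} = 0
g(6) = mex{0} = 1
g(7) = mex{0} = 1
g(8) = mex{0} = 1
g(9) = mex{0} = 1
So g(9) = 1.
By the Sprague-Grundy theorem, the Grundy value of a sum of independent games is the XOR of the component values.
Combined value = 0 XOR 3 XOR 1 = 2.

2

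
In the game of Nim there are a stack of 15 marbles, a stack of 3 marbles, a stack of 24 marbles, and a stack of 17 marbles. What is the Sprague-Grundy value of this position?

Compute the nim-sum pairwise:
15 ⊕ 3 = 12
12 ⊕ 24 = 20
20 ⊕ 17 = 5

5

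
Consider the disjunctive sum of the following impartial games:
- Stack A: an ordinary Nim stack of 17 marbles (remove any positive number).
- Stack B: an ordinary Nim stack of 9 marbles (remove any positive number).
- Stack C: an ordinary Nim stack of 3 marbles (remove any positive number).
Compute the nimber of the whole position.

Stack A is a plain Nim stack of size 17, so its Grundy value is 17.
Stack B is a plain Nim stack of size 9, so its Grundy value is 9.
Stack C is a plain Nim stack of size 3, so its Grundy value is 3.
By the Sprague-Grundy theorem, the Grundy value of a sum of independent games is the XOR of the component values.
Combined value = 17 ⊕ 9 ⊕ 3 = 27.

27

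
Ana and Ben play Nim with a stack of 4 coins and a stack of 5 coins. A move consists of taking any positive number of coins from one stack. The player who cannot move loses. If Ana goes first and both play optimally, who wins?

Nim-sum: 4 XOR 5 = 1.
The nim-sum is 1 ≠ 0, so this is an N-position: the player to move can win; Ana has a winning move.

Ana wins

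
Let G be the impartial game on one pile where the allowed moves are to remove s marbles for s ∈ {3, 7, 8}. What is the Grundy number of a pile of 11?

0

Grundy values for subtraction set {3, 7, 8}:
g(0) = mex{} = 0
g(1) = mex{} = 0
g(2) = mex{} = 0
g(3) = mex{0} = 1
g(4) = mex{0} = 1
g(5) = mex{0} = 1
g(6) = mex{1} = 0
g(7) = mex{0,1} = 2
g(8) = mex{0,1} = 2
g(9) = mex{0} = 1
g(10) = mex{0,1,2} = 3
g(11) = mex{1,2} = 0
So g(11) = 0.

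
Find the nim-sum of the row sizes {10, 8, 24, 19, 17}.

Compute the nim-sum pairwise:
10 ⊕ 8 = 2
2 ⊕ 24 = 26
26 ⊕ 19 = 9
9 ⊕ 17 = 24

24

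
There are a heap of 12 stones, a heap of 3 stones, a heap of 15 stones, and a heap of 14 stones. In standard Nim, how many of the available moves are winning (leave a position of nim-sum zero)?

3

Compute the nim-sum pairwise:
12 ⊕ 3 = 15
15 ⊕ 15 = 0
0 ⊕ 14 = 14
The overall nim-sum is X = 14. A heap of size p has a winning move iff p XOR X < p (reduce it to p XOR X).
  12: 12 XOR 14 = 2 < 12 — winning move (to 2).
  3: 3 XOR 14 = 13 ≥ 3 — no move.
  15: 15 XOR 14 = 1 < 15 — winning move (to 1).
  14: 14 XOR 14 = 0 < 14 — winning move (to 0).
That gives 3 winning moves.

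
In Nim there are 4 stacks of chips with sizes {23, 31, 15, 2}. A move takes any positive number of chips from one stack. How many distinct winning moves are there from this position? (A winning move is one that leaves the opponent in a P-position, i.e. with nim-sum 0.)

In binary:
  10111  (23)
  11111  (31)
  01111  (15)
  00010  (2)
  -----
  00101  (5)
The overall nim-sum is X = 5. A stack of size p has a winning move iff p XOR X < p (reduce it to p XOR X).
  23: 23 XOR 5 = 18 < 23 — winning move (to 18).
  31: 31 XOR 5 = 26 < 31 — winning move (to 26).
  15: 15 XOR 5 = 10 < 15 — winning move (to 10).
  2: 2 XOR 5 = 7 ≥ 2 — no move.
That gives 3 winning moves.

3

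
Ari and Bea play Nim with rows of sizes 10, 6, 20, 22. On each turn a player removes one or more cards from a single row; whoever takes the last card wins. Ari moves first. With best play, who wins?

Ari wins

Nim-sum: 10 XOR 6 XOR 20 XOR 22 = 14.
The nim-sum is 14 ≠ 0, so this is an N-position: the player to move can win; Ari has a winning move.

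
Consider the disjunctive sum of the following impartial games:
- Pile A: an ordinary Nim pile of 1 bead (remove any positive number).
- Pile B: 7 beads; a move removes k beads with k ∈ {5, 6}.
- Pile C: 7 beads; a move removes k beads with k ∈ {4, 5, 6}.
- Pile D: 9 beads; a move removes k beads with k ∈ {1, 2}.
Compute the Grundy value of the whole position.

1

Pile A is a plain Nim pile of size 1, so its Grundy value is 1.
For pile B, compute g(0), g(1), … with moves {5, 6}:
k:     0  1  2  3  4  5  6  7
g(k):  0  0  0  0  0  1  1  1
So g(7) = 1.
For pile C, compute g(0), g(1), … with moves {4, 5, 6}:
k:     0  1  2  3  4  5  6  7
g(k):  0  0  0  0  1  1  1  1
So g(7) = 1.
Grundy values for pile D (subtraction set {1, 2}):
k:     0  1  2  3  4  5  6  7  8  9
g(k):  0  1  2  0  1  2  0  1  2  0
So g(9) = 0.
By the Sprague-Grundy theorem, the Grundy value of a sum of independent games is the XOR of the component values.
Combined value = 1 XOR 1 XOR 1 XOR 0 = 1.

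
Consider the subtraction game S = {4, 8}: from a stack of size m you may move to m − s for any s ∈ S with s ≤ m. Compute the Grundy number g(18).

Compute g(0), g(1), … for moves {4, 8}:
k:     0  1  2  3  4  5  6  7  8  9 10 11 12 13 14 15 16 17 18
g(k):  0  0  0  0  1  1  1  1  2  2  2  2  0  0  0  0  1  1  1
So g(18) = 1.

1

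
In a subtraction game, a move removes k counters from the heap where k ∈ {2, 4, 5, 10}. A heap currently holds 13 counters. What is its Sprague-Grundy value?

3

Grundy values for subtraction set {2, 4, 5, 10}:
g(0) = mex{} = 0
g(1) = mex{} = 0
g(2) = mex{0} = 1
g(3) = mex{0} = 1
g(4) = mex{0,1} = 2
g(5) = mex{0,1} = 2
g(6) = mex{0,1,2} = 3
g(7) = mex{1,2} = 0
g(8) = mex{1,2,3} = 0
g(9) = mex{0,2} = 1
g(10) = mex{0,2,3} = 1
g(11) = mex{0,1,3} = 2
g(12) = mex{0,1} = 2
g(13) = mex{0,1,2} = 3
So g(13) = 3.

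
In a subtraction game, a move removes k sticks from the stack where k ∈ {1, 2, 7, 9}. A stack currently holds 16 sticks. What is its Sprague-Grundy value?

Grundy values for subtraction set {1, 2, 7, 9}:
k:     0  1  2  3  4  5  6  7  8  9 10 11 12 13 14 15 16
g(k):  0  1  2  0  1  2  0  1  2  3  4  0  1  2  0  1  2
So g(16) = 2.

2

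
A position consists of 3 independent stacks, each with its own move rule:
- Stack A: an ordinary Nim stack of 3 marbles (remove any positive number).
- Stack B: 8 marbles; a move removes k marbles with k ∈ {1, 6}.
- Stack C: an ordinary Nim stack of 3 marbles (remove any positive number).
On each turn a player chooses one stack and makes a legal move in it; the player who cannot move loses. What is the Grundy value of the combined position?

1

Stack A is a plain Nim stack of size 3, so its Grundy value is 3.
Grundy values for stack B (subtraction set {1, 6}):
g(0) = mex{} = 0
g(1) = mex{0} = 1
g(2) = mex{1} = 0
g(3) = mex{0} = 1
g(4) = mex{1} = 0
g(5) = mex{0} = 1
g(6) = mex{0,1} = 2
g(7) = mex{1,2} = 0
g(8) = mex{0} = 1
So g(8) = 1.
Stack C is a plain Nim stack of size 3, so its Grundy value is 3.
By the Sprague-Grundy theorem, the Grundy value of a sum of independent games is the XOR of the component values.
Combined value = 3 ⊕ 1 ⊕ 3 = 1.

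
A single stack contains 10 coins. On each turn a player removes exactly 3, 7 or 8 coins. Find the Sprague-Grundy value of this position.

3

Build the Grundy sequence with g(k) = mex{g(k−s) : s ∈ {3, 7, 8}, s ≤ k}:
k:     0  1  2  3  4  5  6  7  8  9 10
g(k):  0  0  0  1  1  1  0  2  2  1  3
So g(10) = 3.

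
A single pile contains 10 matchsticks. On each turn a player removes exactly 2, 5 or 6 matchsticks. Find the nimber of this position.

1

Compute g(0), g(1), … for moves {2, 5, 6}:
k:     0  1  2  3  4  5  6  7  8  9 10
g(k):  0  0  1  1  0  2  1  3  0  2  1
So g(10) = 1.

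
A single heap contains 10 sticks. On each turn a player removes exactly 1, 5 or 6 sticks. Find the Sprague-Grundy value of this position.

2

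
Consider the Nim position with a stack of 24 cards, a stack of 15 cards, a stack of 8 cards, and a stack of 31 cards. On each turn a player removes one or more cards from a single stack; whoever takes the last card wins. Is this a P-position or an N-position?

P-position

Bitwise XOR of the heap sizes:
  11000  (24)
  01111  (15)
  01000  (8)
  11111  (31)
  -----
  00000  (0)
The nim-sum is 0, so this is a P-position: the player to move is in a losing position under optimal play.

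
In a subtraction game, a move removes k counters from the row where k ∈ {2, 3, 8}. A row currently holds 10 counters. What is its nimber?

0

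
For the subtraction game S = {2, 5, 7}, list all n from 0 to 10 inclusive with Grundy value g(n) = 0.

0, 1, 4, 10

Compute g(0), g(1), … for moves {2, 5, 7}:
g(0) = mex{} = 0
g(1) = mex{} = 0
g(2) = mex{0} = 1
g(3) = mex{0} = 1
g(4) = mex{1} = 0
g(5) = mex{0,1} = 2
g(6) = mex{0} = 1
g(7) = mex{0,1,2} = 3
g(8) = mex{0,1} = 2
g(9) = mex{0,1,3} = 2
g(10) = mex{1,2} = 0
The P-positions (g = 0) in 0..10 are 0, 1, 4, 10.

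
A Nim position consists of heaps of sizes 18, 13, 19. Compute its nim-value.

12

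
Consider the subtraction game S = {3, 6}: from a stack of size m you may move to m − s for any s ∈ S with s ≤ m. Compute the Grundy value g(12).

1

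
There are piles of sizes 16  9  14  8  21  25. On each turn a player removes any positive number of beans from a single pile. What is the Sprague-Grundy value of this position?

19

Nim-sum: 16 ^ 9 ^ 14 ^ 8 ^ 21 ^ 25 = 19.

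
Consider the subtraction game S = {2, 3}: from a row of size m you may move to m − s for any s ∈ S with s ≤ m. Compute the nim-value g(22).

1

Grundy values for subtraction set {2, 3}:
k:     0  1  2  3  4  5  6  7  8  9 10 11 12 13 14 15 16 17 18 19 20 21 22
g(k):  0  0  1  1  2  0  0  1  1  2  0  0  1  1  2  0  0  1  1  2  0  0  1
So g(22) = 1.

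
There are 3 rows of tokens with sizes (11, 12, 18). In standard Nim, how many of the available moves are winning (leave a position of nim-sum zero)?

1

Nim-sum: 11 XOR 12 XOR 18 = 21.
The overall nim-sum is X = 21. A row of size p has a winning move iff p XOR X < p (reduce it to p XOR X).
  11: 11 XOR 21 = 30 ≥ 11 — no move.
  12: 12 XOR 21 = 25 ≥ 12 — no move.
  18: 18 XOR 21 = 7 < 18 — winning move (to 7).
That gives 1 winning move.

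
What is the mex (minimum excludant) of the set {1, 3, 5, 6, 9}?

0

0 is not in the set, so the mex is 0.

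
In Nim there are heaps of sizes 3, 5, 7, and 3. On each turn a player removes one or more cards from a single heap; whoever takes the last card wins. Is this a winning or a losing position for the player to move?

Winning position

In binary:
  011  (3)
  101  (5)
  111  (7)
  011  (3)
  ---
  010  (2)
The nim-sum is 2 ≠ 0, so this is an N-position: the player to move can win.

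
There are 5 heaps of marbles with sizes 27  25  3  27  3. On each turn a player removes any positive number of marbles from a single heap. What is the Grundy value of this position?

Compute the nim-sum pairwise:
27 ^ 25 = 2
2 ^ 3 = 1
1 ^ 27 = 26
26 ^ 3 = 25

25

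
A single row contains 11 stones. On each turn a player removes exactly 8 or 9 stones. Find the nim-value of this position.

1

Compute g(0), g(1), … for moves {8, 9}:
k:     0  1  2  3  4  5  6  7  8  9 10 11
g(k):  0  0  0  0  0  0  0  0  1  1  1  1
So g(11) = 1.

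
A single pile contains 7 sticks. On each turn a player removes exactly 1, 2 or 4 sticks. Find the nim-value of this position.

Compute g(0), g(1), … for moves {1, 2, 4}:
g(0) = mex{} = 0
g(1) = mex{0} = 1
g(2) = mex{0,1} = 2
g(3) = mex{1,2} = 0
g(4) = mex{0,2} = 1
g(5) = mex{0,1} = 2
g(6) = mex{1,2} = 0
g(7) = mex{0,2} = 1
So g(7) = 1.

1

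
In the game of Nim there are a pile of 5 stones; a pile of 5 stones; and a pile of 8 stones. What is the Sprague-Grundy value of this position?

In binary:
  0101  (5)
  0101  (5)
  1000  (8)
  ----
  1000  (8)

8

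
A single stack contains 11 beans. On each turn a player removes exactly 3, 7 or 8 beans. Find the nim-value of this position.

0

Grundy values for subtraction set {3, 7, 8}:
g(0) = mex{} = 0
g(1) = mex{} = 0
g(2) = mex{} = 0
g(3) = mex{0} = 1
g(4) = mex{0} = 1
g(5) = mex{0} = 1
g(6) = mex{1} = 0
g(7) = mex{0,1} = 2
g(8) = mex{0,1} = 2
g(9) = mex{0} = 1
g(10) = mex{0,1,2} = 3
g(11) = mex{1,2} = 0
So g(11) = 0.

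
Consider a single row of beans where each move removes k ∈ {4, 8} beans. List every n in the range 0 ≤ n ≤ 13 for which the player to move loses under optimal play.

Compute g(0), g(1), … for moves {4, 8}:
g(0) = mex{} = 0
g(1) = mex{} = 0
g(2) = mex{} = 0
g(3) = mex{} = 0
g(4) = mex{0} = 1
g(5) = mex{0} = 1
g(6) = mex{0} = 1
g(7) = mex{0} = 1
g(8) = mex{0,1} = 2
g(9) = mex{0,1} = 2
g(10) = mex{0,1} = 2
g(11) = mex{0,1} = 2
g(12) = mex{1,2} = 0
g(13) = mex{1,2} = 0
The P-positions (g = 0) in 0..13 are 0, 1, 2, 3, 12, 13.

0, 1, 2, 3, 12, 13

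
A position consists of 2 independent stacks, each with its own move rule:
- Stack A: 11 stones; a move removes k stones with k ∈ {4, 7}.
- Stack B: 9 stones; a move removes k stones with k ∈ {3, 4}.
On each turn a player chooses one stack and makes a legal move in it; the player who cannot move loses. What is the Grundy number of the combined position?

For stack A, compute g(0), g(1), … with moves {4, 7}:
g(0) = mex{} = 0
g(1) = mex{} = 0
g(2) = mex{} = 0
g(3) = mex{} = 0
g(4) = mex{0} = 1
g(5) = mex{0} = 1
g(6) = mex{0} = 1
g(7) = mex{0} = 1
g(8) = mex{0,1} = 2
g(9) = mex{0,1} = 2
g(10) = mex{0,1} = 2
g(11) = mex{1} = 0
So g(11) = 0.
Grundy values for stack B (subtraction set {3, 4}):
g(0) = mex{} = 0
g(1) = mex{} = 0
g(2) = mex{} = 0
g(3) = mex{0} = 1
g(4) = mex{0} = 1
g(5) = mex{0} = 1
g(6) = mex{0,1} = 2
g(7) = mex{1} = 0
g(8) = mex{1} = 0
g(9) = mex{1,2} = 0
So g(9) = 0.
The value of a disjunctive sum is the nim-sum of the parts.
Combined value = 0 XOR 0 = 0.

0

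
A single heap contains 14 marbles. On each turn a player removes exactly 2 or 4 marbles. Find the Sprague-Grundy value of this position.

1

Compute g(0), g(1), … for moves {2, 4}:
g(0) = mex{} = 0
g(1) = mex{} = 0
g(2) = mex{0} = 1
g(3) = mex{0} = 1
g(4) = mex{0,1} = 2
g(5) = mex{0,1} = 2
g(6) = mex{1,2} = 0
g(7) = mex{1,2} = 0
g(8) = mex{0,2} = 1
g(9) = mex{0,2} = 1
g(10) = mex{0,1} = 2
g(11) = mex{0,1} = 2
g(12) = mex{1,2} = 0
g(13) = mex{1,2} = 0
g(14) = mex{0,2} = 1
So g(14) = 1.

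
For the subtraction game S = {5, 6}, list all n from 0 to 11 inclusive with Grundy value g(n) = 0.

Compute g(0), g(1), … for moves {5, 6}:
g(0) = mex{} = 0
g(1) = mex{} = 0
g(2) = mex{} = 0
g(3) = mex{} = 0
g(4) = mex{} = 0
g(5) = mex{0} = 1
g(6) = mex{0} = 1
g(7) = mex{0} = 1
g(8) = mex{0} = 1
g(9) = mex{0} = 1
g(10) = mex{0,1} = 2
g(11) = mex{1} = 0
The P-positions (g = 0) in 0..11 are 0, 1, 2, 3, 4, 11.

0, 1, 2, 3, 4, 11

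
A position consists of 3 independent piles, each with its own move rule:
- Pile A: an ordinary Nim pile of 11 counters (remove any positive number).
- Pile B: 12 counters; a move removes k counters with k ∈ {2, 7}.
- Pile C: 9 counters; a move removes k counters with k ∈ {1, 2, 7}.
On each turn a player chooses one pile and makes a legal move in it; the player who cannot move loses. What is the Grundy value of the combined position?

10

Pile A is a plain Nim pile of size 11, so its Grundy value is 11.
Grundy values for pile B (subtraction set {2, 7}):
g(0) = mex{} = 0
g(1) = mex{} = 0
g(2) = mex{0} = 1
g(3) = mex{0} = 1
g(4) = mex{1} = 0
g(5) = mex{1} = 0
g(6) = mex{0} = 1
g(7) = mex{0} = 1
g(8) = mex{0,1} = 2
g(9) = mex{1} = 0
g(10) = mex{1,2} = 0
g(11) = mex{0} = 1
g(12) = mex{0} = 1
So g(12) = 1.
Grundy values for pile C (subtraction set {1, 2, 7}):
k:     0  1  2  3  4  5  6  7  8  9
g(k):  0  1  2  0  1  2  0  1  2  0
So g(9) = 0.
By the Sprague-Grundy theorem, the Grundy value of a sum of independent games is the XOR of the component values.
Combined value = 11 ⊕ 1 ⊕ 0 = 10.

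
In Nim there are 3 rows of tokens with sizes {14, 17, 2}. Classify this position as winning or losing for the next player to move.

Nim-sum: 14 ^ 17 ^ 2 = 29.
The nim-sum is 29 ≠ 0, so this is an N-position: the player to move can win.

Winning position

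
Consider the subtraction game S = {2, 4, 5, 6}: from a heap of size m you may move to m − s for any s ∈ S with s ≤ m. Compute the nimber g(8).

0

Compute g(0), g(1), … for moves {2, 4, 5, 6}:
k:     0  1  2  3  4  5  6  7  8
g(k):  0  0  1  1  2  2  3  3  0
So g(8) = 0.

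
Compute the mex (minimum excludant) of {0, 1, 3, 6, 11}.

2

The values 0, 1 are all present; 2 is the first non-negative integer missing from the set.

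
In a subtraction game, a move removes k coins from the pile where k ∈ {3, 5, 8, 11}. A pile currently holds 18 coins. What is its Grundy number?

Grundy values for subtraction set {3, 5, 8, 11}:
k:     0  1  2  3  4  5  6  7  8  9 10 11 12 13 14 15 16 17 18
g(k):  0  0  0  1  1  1  2  2  2  3  3  3  4  4  0  0  0  1  1
So g(18) = 1.

1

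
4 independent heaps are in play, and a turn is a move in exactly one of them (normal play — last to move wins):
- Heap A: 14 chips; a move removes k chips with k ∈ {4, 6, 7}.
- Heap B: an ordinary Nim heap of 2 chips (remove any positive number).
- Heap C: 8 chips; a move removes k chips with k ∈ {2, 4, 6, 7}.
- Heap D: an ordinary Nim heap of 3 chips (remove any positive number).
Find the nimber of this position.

5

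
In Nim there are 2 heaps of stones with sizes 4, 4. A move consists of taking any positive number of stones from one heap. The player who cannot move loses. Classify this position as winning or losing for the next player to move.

Losing position

Nim-sum: 4 ⊕ 4 = 0.
The nim-sum is 0, so this is a P-position: the player to move is in a losing position under optimal play.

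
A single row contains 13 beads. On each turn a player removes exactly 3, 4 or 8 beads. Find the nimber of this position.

0

Build the Grundy sequence with g(k) = mex{g(k−s) : s ∈ {3, 4, 8}, s ≤ k}:
k:     0  1  2  3  4  5  6  7  8  9 10 11 12 13
g(k):  0  0  0  1  1  1  2  0  2  3  1  3  0  0
So g(13) = 0.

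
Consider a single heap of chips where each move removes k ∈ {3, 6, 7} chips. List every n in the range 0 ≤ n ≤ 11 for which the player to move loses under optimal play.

0, 1, 2, 10, 11

Grundy values for subtraction set {3, 6, 7}:
g(0) = mex{} = 0
g(1) = mex{} = 0
g(2) = mex{} = 0
g(3) = mex{0} = 1
g(4) = mex{0} = 1
g(5) = mex{0} = 1
g(6) = mex{0,1} = 2
g(7) = mex{0,1} = 2
g(8) = mex{0,1} = 2
g(9) = mex{0,1,2} = 3
g(10) = mex{1,2} = 0
g(11) = mex{1,2} = 0
The P-positions (g = 0) in 0..11 are 0, 1, 2, 10, 11.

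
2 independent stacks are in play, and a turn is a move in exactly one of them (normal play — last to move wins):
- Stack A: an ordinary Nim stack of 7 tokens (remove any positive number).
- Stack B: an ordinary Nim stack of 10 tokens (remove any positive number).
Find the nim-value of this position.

Stack A is a plain Nim stack of size 7, so its Grundy value is 7.
Stack B is a plain Nim stack of size 10, so its Grundy value is 10.
By the Sprague-Grundy theorem, the Grundy value of a sum of independent games is the XOR of the component values.
Combined value = 7 XOR 10 = 13.

13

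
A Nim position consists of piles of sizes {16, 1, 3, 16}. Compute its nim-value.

Nim-sum: 16 ⊕ 1 ⊕ 3 ⊕ 16 = 2.

2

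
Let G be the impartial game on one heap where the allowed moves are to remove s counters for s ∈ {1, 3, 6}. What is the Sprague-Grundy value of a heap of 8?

Compute g(0), g(1), … for moves {1, 3, 6}:
k:     0  1  2  3  4  5  6  7  8
g(k):  0  1  0  1  0  1  2  3  2
So g(8) = 2.

2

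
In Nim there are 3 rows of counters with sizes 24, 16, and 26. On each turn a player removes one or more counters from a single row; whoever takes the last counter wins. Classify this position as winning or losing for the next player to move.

Winning position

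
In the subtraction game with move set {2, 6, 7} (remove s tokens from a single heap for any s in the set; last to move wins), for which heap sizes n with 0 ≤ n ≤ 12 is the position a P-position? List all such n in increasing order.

0, 1, 4, 5, 9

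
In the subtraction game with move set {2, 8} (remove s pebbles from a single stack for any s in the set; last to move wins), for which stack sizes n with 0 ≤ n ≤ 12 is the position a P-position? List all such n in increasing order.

0, 1, 4, 5, 10, 11

Grundy values for subtraction set {2, 8}:
g(0) = mex{} = 0
g(1) = mex{} = 0
g(2) = mex{0} = 1
g(3) = mex{0} = 1
g(4) = mex{1} = 0
g(5) = mex{1} = 0
g(6) = mex{0} = 1
g(7) = mex{0} = 1
g(8) = mex{0,1} = 2
g(9) = mex{0,1} = 2
g(10) = mex{1,2} = 0
g(11) = mex{1,2} = 0
g(12) = mex{0} = 1
The P-positions (g = 0) in 0..12 are 0, 1, 4, 5, 10, 11.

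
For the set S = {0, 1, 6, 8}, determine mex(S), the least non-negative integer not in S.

2

The values 0, 1 are all present; 2 is the first non-negative integer missing from the set.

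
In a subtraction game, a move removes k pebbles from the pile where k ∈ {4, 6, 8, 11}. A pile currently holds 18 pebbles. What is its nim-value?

Compute g(0), g(1), … for moves {4, 6, 8, 11}:
k:     0  1  2  3  4  5  6  7  8  9 10 11 12 13 14 15 16 17 18
g(k):  0  0  0  0  1  1  1  1  2  2  2  2  3  3  3  0  0  0  0
So g(18) = 0.

0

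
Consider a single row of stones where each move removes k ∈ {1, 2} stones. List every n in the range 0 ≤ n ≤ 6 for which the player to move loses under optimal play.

0, 3, 6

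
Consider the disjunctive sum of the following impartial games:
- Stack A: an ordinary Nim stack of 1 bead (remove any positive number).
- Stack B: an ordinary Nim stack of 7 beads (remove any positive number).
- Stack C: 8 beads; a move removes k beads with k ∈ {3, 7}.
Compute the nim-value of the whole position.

Stack A is a plain Nim stack of size 1, so its Grundy value is 1.
Stack B is a plain Nim stack of size 7, so its Grundy value is 7.
For stack C, compute g(0), g(1), … with moves {3, 7}:
g(0) = mex{} = 0
g(1) = mex{} = 0
g(2) = mex{} = 0
g(3) = mex{0} = 1
g(4) = mex{0} = 1
g(5) = mex{0} = 1
g(6) = mex{1} = 0
g(7) = mex{0,1} = 2
g(8) = mex{0,1} = 2
So g(8) = 2.
By the Sprague-Grundy theorem, the Grundy value of a sum of independent games is the XOR of the component values.
Combined value = 1 ⊕ 7 ⊕ 2 = 4.

4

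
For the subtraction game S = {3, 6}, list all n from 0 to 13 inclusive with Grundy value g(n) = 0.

0, 1, 2, 9, 10, 11

Compute g(0), g(1), … for moves {3, 6}:
g(0) = mex{} = 0
g(1) = mex{} = 0
g(2) = mex{} = 0
g(3) = mex{0} = 1
g(4) = mex{0} = 1
g(5) = mex{0} = 1
g(6) = mex{0,1} = 2
g(7) = mex{0,1} = 2
g(8) = mex{0,1} = 2
g(9) = mex{1,2} = 0
g(10) = mex{1,2} = 0
g(11) = mex{1,2} = 0
g(12) = mex{0,2} = 1
g(13) = mex{0,2} = 1
The P-positions (g = 0) in 0..13 are 0, 1, 2, 9, 10, 11.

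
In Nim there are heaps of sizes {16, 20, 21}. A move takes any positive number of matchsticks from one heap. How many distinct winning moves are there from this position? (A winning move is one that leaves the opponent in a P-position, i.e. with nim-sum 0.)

3

Compute the nim-sum pairwise:
16 ⊕ 20 = 4
4 ⊕ 21 = 17
The overall nim-sum is X = 17. A heap of size p has a winning move iff p XOR X < p (reduce it to p XOR X).
  16: 16 XOR 17 = 1 < 16 — winning move (to 1).
  20: 20 XOR 17 = 5 < 20 — winning move (to 5).
  21: 21 XOR 17 = 4 < 21 — winning move (to 4).
That gives 3 winning moves.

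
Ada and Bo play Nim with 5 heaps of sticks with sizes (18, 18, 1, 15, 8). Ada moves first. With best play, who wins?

Ada wins

Write each in binary and XOR column by column:
  10010  (18)
  10010  (18)
  00001  (1)
  01111  (15)
  01000  (8)
  -----
  00110  (6)
The nim-sum is 6 ≠ 0, so this is an N-position: the player to move can win; Ada has a winning move.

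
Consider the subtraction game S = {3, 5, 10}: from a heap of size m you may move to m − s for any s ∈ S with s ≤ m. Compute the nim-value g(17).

0

Grundy values for subtraction set {3, 5, 10}:
k:     0  1  2  3  4  5  6  7  8  9 10 11 12 13 14 15 16 17
g(k):  0  0  0  1  1  1  2  2  0  0  3  1  1  2  2  0  0  0
So g(17) = 0.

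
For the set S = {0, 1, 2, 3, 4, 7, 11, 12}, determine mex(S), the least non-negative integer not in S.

The values 0, 1, 2, 3, 4 are all present; 5 is the first non-negative integer missing from the set.

5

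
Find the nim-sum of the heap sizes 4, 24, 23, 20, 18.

13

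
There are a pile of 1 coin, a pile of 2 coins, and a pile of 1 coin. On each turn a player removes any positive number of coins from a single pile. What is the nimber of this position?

2

In binary:
  01  (1)
  10  (2)
  01  (1)
  --
  10  (2)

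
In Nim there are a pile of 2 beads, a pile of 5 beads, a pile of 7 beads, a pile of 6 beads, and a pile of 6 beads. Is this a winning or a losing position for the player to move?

Losing position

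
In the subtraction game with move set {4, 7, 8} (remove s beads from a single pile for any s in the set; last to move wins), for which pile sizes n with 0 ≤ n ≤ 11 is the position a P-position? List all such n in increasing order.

0, 1, 2, 3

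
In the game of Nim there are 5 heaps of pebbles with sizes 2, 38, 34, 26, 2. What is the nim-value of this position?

30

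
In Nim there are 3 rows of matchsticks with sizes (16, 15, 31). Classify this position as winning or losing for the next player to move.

Losing position

Nim-sum: 16 ^ 15 ^ 31 = 0.
The nim-sum is 0, so this is a P-position: the player to move is in a losing position under optimal play.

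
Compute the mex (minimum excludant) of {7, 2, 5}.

0 is not in the set, so the mex is 0.

0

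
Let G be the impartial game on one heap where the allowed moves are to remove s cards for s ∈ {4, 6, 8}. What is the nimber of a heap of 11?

2

Grundy values for subtraction set {4, 6, 8}:
g(0) = mex{} = 0
g(1) = mex{} = 0
g(2) = mex{} = 0
g(3) = mex{} = 0
g(4) = mex{0} = 1
g(5) = mex{0} = 1
g(6) = mex{0} = 1
g(7) = mex{0} = 1
g(8) = mex{0,1} = 2
g(9) = mex{0,1} = 2
g(10) = mex{0,1} = 2
g(11) = mex{0,1} = 2
So g(11) = 2.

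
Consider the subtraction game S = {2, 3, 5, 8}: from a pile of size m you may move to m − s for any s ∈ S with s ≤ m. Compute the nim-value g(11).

Compute g(0), g(1), … for moves {2, 3, 5, 8}:
g(0) = mex{} = 0
g(1) = mex{} = 0
g(2) = mex{0} = 1
g(3) = mex{0} = 1
g(4) = mex{0,1} = 2
g(5) = mex{0,1} = 2
g(6) = mex{0,1,2} = 3
g(7) = mex{1,2} = 0
g(8) = mex{0,1,2,3} = 4
g(9) = mex{0,2,3} = 1
g(10) = mex{0,1,2,4} = 3
g(11) = mex{1,3,4} = 0
So g(11) = 0.

0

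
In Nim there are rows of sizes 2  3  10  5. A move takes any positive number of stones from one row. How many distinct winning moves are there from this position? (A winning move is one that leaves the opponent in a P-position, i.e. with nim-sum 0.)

1

Compute the nim-sum pairwise:
2 XOR 3 = 1
1 XOR 10 = 11
11 XOR 5 = 14
The overall nim-sum is X = 14. A row of size p has a winning move iff p XOR X < p (reduce it to p XOR X).
  2: 2 XOR 14 = 12 ≥ 2 — no move.
  3: 3 XOR 14 = 13 ≥ 3 — no move.
  10: 10 XOR 14 = 4 < 10 — winning move (to 4).
  5: 5 XOR 14 = 11 ≥ 5 — no move.
That gives 1 winning move.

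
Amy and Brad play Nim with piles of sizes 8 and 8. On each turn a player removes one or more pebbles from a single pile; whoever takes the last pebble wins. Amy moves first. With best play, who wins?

Brad wins

Nim-sum: 8 XOR 8 = 0.
The nim-sum is 0, so this is a P-position: the player to move is in a losing position under optimal play; Amy is about to move from it and so loses — Brad wins.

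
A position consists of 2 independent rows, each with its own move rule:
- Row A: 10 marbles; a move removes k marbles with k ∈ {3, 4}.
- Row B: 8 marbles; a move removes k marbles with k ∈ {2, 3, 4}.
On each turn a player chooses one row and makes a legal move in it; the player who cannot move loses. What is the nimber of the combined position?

Build the Grundy sequence for row A with g(k) = mex{g(k−s) : s ∈ {3, 4}, s ≤ k}:
g(0) = mex{} = 0
g(1) = mex{} = 0
g(2) = mex{} = 0
g(3) = mex{0} = 1
g(4) = mex{0} = 1
g(5) = mex{0} = 1
g(6) = mex{0,1} = 2
g(7) = mex{1} = 0
g(8) = mex{1} = 0
g(9) = mex{1,2} = 0
g(10) = mex{0,2} = 1
So g(10) = 1.
Build the Grundy sequence for row B with g(k) = mex{g(k−s) : s ∈ {2, 3, 4}, s ≤ k}:
k:     0  1  2  3  4  5  6  7  8
g(k):  0  0  1  1  2  2  0  0  1
So g(8) = 1.
The value of a disjunctive sum is the nim-sum of the parts.
Combined value = 1 ⊕ 1 = 0.

0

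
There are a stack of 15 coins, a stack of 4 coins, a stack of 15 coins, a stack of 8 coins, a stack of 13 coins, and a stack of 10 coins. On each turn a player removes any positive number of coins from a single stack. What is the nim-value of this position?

Compute the nim-sum pairwise:
15 ⊕ 4 = 11
11 ⊕ 15 = 4
4 ⊕ 8 = 12
12 ⊕ 13 = 1
1 ⊕ 10 = 11

11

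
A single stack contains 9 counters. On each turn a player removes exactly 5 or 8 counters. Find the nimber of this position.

1

Grundy values for subtraction set {5, 8}:
k:     0  1  2  3  4  5  6  7  8  9
g(k):  0  0  0  0  0  1  1  1  1  1
So g(9) = 1.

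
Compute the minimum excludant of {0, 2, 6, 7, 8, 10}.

1

0 is in the set but 1 is not, so the mex is 1.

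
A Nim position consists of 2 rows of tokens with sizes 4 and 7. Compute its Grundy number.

3

In binary:
  100  (4)
  111  (7)
  ---
  011  (3)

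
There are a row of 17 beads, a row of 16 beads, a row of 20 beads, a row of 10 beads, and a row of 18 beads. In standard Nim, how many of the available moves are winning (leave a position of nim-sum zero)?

Compute the nim-sum pairwise:
17 ^ 16 = 1
1 ^ 20 = 21
21 ^ 10 = 31
31 ^ 18 = 13
The overall nim-sum is X = 13. A row of size p has a winning move iff p XOR X < p (reduce it to p XOR X).
  17: 17 XOR 13 = 28 ≥ 17 — no move.
  16: 16 XOR 13 = 29 ≥ 16 — no move.
  20: 20 XOR 13 = 25 ≥ 20 — no move.
  10: 10 XOR 13 = 7 < 10 — winning move (to 7).
  18: 18 XOR 13 = 31 ≥ 18 — no move.
That gives 1 winning move.

1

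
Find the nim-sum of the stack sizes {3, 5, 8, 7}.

9

Compute the nim-sum pairwise:
3 ^ 5 = 6
6 ^ 8 = 14
14 ^ 7 = 9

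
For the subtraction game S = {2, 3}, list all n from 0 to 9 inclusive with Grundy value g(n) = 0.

0, 1, 5, 6

Grundy values for subtraction set {2, 3}:
k:     0  1  2  3  4  5  6  7  8  9
g(k):  0  0  1  1  2  0  0  1  1  2
The P-positions (g = 0) in 0..9 are 0, 1, 5, 6.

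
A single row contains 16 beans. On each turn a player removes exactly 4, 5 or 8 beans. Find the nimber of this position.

Grundy values for subtraction set {4, 5, 8}:
k:     0  1  2  3  4  5  6  7  8  9 10 11 12 13 14 15 16
g(k):  0  0  0  0  1  1  1  1  2  2  2  2  0  0  0  0  1
So g(16) = 1.

1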